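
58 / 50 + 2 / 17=543 / 425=1.28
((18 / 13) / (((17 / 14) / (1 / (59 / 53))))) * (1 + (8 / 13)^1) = 280476 / 169507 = 1.65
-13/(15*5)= -13/75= -0.17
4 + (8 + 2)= 14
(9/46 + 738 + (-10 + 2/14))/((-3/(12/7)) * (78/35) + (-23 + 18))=-1172625/14329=-81.84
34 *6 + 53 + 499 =756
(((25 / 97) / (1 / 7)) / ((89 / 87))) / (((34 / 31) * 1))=471975 / 293522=1.61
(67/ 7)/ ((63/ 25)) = 1675/ 441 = 3.80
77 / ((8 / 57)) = 4389 / 8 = 548.62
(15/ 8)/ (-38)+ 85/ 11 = 25675/ 3344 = 7.68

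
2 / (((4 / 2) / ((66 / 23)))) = 2.87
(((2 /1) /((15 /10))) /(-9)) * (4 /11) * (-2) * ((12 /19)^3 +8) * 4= 7244800 /2037123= 3.56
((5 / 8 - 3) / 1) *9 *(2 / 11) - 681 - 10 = -30575 / 44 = -694.89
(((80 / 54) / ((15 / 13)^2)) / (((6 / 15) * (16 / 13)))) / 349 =2197 / 339228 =0.01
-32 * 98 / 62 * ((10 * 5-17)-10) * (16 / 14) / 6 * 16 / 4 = -82432 / 93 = -886.37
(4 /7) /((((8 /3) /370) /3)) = 1665 /7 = 237.86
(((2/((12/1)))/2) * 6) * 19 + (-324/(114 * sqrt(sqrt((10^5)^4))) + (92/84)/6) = 579498299/59850000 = 9.68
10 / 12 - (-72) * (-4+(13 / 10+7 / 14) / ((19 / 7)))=-136469 / 570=-239.42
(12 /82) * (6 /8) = 9 /82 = 0.11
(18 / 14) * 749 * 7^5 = 16185141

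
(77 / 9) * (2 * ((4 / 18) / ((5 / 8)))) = 2464 / 405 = 6.08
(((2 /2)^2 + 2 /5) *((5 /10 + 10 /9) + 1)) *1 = 329 /90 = 3.66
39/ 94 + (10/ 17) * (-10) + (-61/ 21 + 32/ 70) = -1328071/ 167790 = -7.92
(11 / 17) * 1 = 11 / 17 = 0.65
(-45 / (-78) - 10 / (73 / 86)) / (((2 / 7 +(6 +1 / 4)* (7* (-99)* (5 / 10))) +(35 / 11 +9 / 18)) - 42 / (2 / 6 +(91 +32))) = 1211679700 / 233815847057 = 0.01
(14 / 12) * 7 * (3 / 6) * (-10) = -245 / 6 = -40.83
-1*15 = -15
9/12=3/4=0.75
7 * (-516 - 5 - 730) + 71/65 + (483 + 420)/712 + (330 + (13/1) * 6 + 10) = -385819673/46280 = -8336.64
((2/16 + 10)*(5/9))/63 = 5/56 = 0.09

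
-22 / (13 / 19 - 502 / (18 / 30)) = 1254 / 47651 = 0.03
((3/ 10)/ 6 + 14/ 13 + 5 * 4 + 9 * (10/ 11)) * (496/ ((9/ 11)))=3464684/ 195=17767.61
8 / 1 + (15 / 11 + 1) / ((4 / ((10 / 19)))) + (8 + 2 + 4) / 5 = 11611 / 1045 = 11.11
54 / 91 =0.59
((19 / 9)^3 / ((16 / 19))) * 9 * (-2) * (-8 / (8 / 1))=130321 / 648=201.11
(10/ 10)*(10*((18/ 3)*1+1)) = 70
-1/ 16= -0.06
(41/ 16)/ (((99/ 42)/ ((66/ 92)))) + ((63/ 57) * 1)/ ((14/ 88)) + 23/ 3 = 322903/ 20976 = 15.39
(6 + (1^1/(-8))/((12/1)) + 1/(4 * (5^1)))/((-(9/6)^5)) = -2899/3645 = -0.80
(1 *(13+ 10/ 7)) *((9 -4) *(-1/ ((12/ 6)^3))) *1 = -9.02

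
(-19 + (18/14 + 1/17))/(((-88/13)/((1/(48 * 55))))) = 2483/2513280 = 0.00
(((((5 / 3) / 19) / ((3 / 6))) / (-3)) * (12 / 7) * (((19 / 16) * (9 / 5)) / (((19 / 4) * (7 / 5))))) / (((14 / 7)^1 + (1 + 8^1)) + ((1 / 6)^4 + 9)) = -38880 / 24132451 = -0.00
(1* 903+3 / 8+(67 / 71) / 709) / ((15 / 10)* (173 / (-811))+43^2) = 295042196579 / 603777846004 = 0.49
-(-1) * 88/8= 11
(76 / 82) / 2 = 0.46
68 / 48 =17 / 12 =1.42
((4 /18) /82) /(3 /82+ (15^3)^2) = 2 /8406281277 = 0.00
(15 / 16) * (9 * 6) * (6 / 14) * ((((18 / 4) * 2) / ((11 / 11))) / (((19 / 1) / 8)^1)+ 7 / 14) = 198045 / 2128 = 93.07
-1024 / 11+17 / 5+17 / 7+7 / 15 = -100249 / 1155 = -86.80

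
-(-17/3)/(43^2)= 17/5547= 0.00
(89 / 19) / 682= 89 / 12958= 0.01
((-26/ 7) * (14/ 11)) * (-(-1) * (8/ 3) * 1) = -416/ 33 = -12.61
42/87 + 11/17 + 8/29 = 693/493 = 1.41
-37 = -37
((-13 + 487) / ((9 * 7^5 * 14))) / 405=79 / 142943535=0.00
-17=-17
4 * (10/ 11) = 40/ 11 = 3.64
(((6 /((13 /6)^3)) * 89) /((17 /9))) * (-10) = -10380960 /37349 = -277.94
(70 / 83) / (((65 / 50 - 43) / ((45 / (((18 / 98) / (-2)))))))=9.91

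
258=258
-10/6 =-5/3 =-1.67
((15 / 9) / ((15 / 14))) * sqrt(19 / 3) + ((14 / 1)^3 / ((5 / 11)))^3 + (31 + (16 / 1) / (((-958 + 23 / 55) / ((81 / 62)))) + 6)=14 * sqrt(57) / 27 + 44898377944040658333 / 204084625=219998826196.92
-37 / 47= -0.79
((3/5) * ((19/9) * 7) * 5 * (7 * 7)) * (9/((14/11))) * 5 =76807.50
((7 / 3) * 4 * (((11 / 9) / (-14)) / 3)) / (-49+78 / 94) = 0.01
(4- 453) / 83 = -449 / 83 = -5.41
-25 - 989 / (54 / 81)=-3017 / 2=-1508.50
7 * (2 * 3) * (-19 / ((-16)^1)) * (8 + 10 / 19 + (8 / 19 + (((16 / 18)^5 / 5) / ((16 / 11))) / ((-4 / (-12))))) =60055037 / 131220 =457.67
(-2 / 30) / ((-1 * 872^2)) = 1 / 11405760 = 0.00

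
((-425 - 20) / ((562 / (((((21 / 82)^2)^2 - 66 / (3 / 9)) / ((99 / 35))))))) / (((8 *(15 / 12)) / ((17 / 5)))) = 10534298571433 / 559003344064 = 18.84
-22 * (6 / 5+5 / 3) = -63.07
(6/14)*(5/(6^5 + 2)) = 0.00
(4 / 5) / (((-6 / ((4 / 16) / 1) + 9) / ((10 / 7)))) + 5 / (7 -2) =0.92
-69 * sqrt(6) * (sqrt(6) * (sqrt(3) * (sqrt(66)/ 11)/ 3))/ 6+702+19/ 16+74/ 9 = 102443/ 144-69 * sqrt(22)/ 11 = 681.99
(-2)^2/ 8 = 1/ 2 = 0.50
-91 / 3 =-30.33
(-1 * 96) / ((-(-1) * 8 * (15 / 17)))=-68 / 5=-13.60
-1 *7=-7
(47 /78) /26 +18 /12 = 3089 /2028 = 1.52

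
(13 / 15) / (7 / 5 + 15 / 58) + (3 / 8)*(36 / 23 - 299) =-2267381 / 20424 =-111.02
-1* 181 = -181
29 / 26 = 1.12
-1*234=-234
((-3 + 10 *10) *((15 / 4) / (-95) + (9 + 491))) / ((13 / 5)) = 18428545 / 988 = 18652.37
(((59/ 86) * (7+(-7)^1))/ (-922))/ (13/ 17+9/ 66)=0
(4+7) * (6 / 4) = 33 / 2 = 16.50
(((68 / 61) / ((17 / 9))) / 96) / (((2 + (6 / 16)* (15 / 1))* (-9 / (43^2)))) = -1849 / 11163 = -0.17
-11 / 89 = -0.12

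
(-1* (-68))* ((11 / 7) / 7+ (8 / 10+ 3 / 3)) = 33728 / 245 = 137.67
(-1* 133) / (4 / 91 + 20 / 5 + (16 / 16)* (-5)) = 12103 / 87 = 139.11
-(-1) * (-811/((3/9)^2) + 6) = -7293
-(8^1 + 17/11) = -105/11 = -9.55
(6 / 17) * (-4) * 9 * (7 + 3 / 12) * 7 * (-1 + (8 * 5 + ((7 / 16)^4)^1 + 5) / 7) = -1951838127 / 557056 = -3503.85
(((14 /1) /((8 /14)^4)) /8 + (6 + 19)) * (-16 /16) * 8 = -42407 /128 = -331.30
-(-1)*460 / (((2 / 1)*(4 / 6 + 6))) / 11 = 69 / 22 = 3.14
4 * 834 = 3336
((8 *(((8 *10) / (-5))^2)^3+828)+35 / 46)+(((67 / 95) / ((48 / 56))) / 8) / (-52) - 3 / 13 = 731995794850813 / 5453760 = 134218556.53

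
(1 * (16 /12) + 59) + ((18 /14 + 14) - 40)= 748 /21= 35.62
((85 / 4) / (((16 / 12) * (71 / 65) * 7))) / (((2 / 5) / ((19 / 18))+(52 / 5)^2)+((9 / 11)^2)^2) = 115270423125 / 6027201470192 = 0.02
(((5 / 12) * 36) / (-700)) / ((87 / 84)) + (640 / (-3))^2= 59391973 / 1305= 45511.09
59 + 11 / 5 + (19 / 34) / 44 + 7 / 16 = 922287 / 14960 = 61.65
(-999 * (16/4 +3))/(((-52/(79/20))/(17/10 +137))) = 73677.31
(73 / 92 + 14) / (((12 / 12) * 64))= 1361 / 5888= 0.23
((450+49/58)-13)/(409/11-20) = 93115/3654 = 25.48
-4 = -4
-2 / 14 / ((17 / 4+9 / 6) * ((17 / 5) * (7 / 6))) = -120 / 19159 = -0.01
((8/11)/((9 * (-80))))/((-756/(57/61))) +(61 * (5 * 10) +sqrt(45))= 3 * sqrt(5) +46415754019/15218280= 3056.71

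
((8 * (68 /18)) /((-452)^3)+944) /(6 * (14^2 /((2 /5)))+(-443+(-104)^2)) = 49035411631 /691534359396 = 0.07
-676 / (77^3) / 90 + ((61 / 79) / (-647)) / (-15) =13253869 / 210012941061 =0.00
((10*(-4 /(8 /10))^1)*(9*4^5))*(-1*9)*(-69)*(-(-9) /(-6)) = 429235200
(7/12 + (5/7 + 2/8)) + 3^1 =191/42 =4.55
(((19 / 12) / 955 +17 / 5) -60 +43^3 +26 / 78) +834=920063063 / 11460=80284.73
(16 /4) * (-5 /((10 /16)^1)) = -32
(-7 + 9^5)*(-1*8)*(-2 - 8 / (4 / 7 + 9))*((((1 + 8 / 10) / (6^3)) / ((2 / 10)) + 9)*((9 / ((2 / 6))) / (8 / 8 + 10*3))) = 706732740 / 67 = 10548249.85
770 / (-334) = -385 / 167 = -2.31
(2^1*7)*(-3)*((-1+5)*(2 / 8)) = -42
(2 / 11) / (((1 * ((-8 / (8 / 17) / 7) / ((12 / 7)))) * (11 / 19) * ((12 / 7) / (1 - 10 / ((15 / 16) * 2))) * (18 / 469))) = 810901 / 55539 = 14.60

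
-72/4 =-18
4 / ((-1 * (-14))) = 2 / 7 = 0.29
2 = 2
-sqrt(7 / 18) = -sqrt(14) / 6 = -0.62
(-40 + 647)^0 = 1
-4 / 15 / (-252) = 1 / 945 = 0.00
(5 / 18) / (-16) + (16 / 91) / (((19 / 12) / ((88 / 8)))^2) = 80125537 / 9461088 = 8.47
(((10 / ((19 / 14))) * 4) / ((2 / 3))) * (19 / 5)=168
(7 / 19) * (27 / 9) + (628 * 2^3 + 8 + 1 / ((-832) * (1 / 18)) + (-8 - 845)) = 33039381 / 7904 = 4180.08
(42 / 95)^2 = 1764 / 9025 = 0.20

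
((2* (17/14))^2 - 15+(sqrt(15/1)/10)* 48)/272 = -223/6664+3* sqrt(15)/170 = 0.03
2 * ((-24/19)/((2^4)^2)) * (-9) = 27/304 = 0.09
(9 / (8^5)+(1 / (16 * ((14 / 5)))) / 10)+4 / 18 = 463927 / 2064384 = 0.22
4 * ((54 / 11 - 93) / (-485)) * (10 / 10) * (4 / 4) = 3876 / 5335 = 0.73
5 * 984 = 4920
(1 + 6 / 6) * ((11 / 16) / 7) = 11 / 56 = 0.20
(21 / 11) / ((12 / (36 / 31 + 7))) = 161 / 124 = 1.30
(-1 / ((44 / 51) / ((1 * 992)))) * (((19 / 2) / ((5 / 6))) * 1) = -720936 / 55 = -13107.93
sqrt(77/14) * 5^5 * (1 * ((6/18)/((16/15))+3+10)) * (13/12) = 2884375 * sqrt(22)/128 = 105694.67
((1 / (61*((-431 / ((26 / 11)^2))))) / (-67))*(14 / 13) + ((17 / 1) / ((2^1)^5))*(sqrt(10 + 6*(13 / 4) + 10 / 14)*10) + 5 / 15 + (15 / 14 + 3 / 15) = 71828716049 / 44759638770 + 255*sqrt(658) / 224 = 30.81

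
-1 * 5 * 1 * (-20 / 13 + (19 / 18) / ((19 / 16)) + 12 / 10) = -322 / 117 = -2.75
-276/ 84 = -3.29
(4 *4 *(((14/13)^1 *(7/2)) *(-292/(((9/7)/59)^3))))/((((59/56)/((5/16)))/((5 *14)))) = -334836771774400/9477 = -35331515434.67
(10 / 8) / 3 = 5 / 12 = 0.42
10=10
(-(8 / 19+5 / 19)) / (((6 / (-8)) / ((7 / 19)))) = 364 / 1083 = 0.34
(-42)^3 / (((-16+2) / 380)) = 2010960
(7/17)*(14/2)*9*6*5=13230/17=778.24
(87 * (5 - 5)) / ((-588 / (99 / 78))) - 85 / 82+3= 161 / 82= 1.96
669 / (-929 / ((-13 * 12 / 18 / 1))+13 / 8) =69576 / 11317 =6.15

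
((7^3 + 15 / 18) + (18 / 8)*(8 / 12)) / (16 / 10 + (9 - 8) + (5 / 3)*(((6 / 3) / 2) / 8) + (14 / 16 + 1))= 20720 / 281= 73.74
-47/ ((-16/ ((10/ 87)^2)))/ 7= 1175/ 211932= 0.01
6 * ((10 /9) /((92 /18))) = 30 /23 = 1.30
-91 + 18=-73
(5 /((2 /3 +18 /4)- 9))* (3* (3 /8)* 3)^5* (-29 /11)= 6241774545 /4145152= 1505.80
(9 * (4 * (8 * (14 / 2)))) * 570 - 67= 1149053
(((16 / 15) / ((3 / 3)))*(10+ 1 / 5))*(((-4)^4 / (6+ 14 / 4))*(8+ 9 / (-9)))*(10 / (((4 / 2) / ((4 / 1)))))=3899392 / 95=41046.23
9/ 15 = 3/ 5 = 0.60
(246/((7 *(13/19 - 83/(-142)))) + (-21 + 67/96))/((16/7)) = 5671993/1752576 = 3.24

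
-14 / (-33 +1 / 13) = 91 / 214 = 0.43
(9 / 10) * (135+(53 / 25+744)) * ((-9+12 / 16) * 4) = -3271158 / 125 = -26169.26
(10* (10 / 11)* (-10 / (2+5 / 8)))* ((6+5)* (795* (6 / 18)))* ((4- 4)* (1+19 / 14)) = 0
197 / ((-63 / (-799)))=157403 / 63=2498.46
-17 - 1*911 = -928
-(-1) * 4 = 4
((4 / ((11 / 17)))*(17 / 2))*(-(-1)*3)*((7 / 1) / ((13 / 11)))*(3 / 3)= 12138 / 13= 933.69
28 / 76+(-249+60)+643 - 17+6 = 8424 / 19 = 443.37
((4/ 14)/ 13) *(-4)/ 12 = -2/ 273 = -0.01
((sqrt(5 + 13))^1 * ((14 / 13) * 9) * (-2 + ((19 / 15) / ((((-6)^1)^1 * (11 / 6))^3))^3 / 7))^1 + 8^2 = 64 - 222826056813218 * sqrt(2) / 3831664997875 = -18.24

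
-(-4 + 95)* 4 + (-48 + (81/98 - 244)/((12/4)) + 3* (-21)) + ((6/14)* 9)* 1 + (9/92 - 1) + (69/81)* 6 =-22233121/40572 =-547.99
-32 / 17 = -1.88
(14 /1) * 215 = 3010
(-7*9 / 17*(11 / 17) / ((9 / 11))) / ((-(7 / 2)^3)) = 968 / 14161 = 0.07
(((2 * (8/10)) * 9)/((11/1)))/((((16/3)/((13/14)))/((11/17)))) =351/2380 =0.15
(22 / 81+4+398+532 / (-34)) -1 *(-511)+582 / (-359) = 442932997 / 494343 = 896.00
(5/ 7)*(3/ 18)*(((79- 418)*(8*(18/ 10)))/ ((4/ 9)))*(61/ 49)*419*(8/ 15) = -623844072/ 1715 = -363757.48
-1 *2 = -2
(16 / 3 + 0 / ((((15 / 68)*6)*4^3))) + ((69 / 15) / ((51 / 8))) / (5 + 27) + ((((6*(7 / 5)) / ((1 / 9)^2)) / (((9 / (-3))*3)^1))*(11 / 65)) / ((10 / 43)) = -5487171 / 110500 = -49.66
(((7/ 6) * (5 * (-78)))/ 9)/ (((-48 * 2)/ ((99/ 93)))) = 5005/ 8928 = 0.56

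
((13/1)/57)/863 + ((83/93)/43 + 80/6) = 875666320/65571603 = 13.35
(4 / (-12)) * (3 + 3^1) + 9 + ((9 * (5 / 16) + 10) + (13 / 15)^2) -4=59629 / 3600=16.56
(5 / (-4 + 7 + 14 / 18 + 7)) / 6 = 15 / 194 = 0.08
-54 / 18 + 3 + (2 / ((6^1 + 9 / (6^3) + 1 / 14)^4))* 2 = 3186376704 / 1112453263441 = 0.00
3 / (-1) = -3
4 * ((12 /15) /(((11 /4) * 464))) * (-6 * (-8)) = 192 /1595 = 0.12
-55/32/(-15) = 11/96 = 0.11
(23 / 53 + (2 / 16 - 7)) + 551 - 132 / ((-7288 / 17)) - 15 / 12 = 209979625 / 386264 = 543.62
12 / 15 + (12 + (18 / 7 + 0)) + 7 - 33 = -372 / 35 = -10.63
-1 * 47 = -47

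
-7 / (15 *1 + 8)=-7 / 23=-0.30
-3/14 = -0.21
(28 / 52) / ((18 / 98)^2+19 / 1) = 16807 / 594100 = 0.03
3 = 3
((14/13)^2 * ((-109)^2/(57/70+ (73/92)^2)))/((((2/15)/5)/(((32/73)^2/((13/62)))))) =1642387685793792000/5007888224807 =327960.13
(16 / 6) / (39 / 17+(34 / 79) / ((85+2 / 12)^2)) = 2805484024 / 2413603827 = 1.16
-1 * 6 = -6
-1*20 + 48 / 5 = -52 / 5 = -10.40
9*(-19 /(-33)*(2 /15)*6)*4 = 16.58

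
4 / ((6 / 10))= 20 / 3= 6.67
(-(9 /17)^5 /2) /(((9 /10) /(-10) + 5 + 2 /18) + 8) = -26572050 /16639304183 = -0.00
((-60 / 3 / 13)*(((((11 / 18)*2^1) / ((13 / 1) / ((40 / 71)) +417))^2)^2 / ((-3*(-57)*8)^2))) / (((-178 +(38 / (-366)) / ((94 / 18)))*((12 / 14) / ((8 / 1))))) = 940256732800000 / 366665308525581397022783262378897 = 0.00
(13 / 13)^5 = 1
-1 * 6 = -6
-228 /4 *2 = -114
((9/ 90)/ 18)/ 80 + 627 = 9028801/ 14400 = 627.00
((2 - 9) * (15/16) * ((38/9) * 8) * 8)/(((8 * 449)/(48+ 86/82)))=-1337315/55227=-24.21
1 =1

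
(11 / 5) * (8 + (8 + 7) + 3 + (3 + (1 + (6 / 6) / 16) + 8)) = 6699 / 80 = 83.74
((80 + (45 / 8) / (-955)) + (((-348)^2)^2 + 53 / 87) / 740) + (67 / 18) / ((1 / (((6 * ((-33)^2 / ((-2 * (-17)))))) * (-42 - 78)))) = 1650042801004739 / 83616744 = 19733401.73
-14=-14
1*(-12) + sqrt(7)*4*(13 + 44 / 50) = -12 + 1388*sqrt(7) / 25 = 134.89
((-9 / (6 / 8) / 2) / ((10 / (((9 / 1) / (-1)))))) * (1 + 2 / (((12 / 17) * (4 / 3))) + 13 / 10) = 4779 / 200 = 23.90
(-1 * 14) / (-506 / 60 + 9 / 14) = 1.80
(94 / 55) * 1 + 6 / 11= 124 / 55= 2.25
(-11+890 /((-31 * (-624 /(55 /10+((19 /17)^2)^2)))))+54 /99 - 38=-65796759889 /1367071728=-48.13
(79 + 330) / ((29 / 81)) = 33129 / 29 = 1142.38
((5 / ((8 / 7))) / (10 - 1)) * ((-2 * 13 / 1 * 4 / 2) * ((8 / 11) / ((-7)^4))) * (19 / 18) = -2470 / 305613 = -0.01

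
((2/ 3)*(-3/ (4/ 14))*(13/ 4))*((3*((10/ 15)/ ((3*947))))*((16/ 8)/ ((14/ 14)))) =-91/ 2841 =-0.03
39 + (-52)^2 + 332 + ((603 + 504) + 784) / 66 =204841 / 66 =3103.65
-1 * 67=-67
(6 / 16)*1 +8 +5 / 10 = 71 / 8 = 8.88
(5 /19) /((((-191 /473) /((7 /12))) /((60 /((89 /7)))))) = -579425 /322981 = -1.79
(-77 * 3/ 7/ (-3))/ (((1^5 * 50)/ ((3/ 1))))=33/ 50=0.66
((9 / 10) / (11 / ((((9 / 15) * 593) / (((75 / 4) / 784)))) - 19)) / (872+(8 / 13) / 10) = -27197352 / 500688879227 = -0.00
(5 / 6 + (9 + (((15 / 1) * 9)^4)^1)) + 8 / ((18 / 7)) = 5978711483 / 18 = 332150637.94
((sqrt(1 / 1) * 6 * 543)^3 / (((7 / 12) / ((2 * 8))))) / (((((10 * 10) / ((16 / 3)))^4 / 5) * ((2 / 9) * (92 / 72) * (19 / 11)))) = 18697654008152064 / 238984375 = 78237976.89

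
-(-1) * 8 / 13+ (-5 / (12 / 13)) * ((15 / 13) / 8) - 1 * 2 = -901 / 416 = -2.17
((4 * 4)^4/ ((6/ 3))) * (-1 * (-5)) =163840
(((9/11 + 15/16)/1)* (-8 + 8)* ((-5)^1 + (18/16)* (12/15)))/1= 0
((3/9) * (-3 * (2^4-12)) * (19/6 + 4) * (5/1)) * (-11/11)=430/3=143.33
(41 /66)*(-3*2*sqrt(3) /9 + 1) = -0.10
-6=-6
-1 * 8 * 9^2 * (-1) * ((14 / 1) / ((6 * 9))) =168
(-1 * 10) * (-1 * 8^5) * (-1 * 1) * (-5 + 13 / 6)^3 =7453202.96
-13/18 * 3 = -13/6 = -2.17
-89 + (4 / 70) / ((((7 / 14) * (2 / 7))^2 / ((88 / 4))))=-137 / 5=-27.40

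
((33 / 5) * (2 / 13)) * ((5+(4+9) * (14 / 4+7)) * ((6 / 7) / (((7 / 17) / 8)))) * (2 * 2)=30482496 / 3185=9570.64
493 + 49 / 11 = 5472 / 11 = 497.45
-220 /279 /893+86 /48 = 3569347 /1993176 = 1.79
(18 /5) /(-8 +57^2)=18 /16205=0.00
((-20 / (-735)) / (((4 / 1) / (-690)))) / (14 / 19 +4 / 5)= -10925 / 3577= -3.05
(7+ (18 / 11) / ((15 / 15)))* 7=665 / 11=60.45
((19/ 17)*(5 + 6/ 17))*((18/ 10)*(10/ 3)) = 10374/ 289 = 35.90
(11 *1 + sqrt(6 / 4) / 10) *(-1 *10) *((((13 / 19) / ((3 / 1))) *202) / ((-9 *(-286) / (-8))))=404 *sqrt(6) / 5643 + 8080 / 513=15.93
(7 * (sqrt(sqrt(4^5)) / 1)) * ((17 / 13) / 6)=8.63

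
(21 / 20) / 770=3 / 2200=0.00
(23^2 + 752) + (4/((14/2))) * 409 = 10603/7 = 1514.71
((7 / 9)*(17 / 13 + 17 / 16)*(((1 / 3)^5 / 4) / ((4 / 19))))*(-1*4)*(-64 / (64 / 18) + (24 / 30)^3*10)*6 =10556609 / 3790800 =2.78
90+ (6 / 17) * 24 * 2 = 1818 / 17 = 106.94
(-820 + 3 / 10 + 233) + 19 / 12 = -35107 / 60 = -585.12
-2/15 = -0.13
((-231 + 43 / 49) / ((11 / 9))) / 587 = -101484 / 316393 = -0.32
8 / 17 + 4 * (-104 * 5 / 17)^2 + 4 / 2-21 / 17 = 1081957 / 289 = 3743.80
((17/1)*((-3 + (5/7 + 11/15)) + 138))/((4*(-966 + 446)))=-243559/218400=-1.12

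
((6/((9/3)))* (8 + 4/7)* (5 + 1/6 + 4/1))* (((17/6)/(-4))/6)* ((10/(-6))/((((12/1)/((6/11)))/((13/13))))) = 2125/1512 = 1.41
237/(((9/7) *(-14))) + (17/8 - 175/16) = -21.98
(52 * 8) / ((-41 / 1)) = -416 / 41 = -10.15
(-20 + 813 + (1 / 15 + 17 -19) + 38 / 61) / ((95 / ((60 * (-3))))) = -8692752 / 5795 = -1500.04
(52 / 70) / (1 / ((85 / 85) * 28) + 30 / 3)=104 / 1405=0.07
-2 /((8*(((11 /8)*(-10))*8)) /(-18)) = -9 /220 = -0.04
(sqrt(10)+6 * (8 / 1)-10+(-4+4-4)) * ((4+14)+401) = 419 * sqrt(10)+14246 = 15570.99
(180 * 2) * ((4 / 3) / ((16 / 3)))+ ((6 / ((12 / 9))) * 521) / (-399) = 84.12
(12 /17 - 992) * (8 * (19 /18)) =-1280752 /153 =-8370.93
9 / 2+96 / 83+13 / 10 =2887 / 415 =6.96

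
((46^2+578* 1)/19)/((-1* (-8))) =1347/76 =17.72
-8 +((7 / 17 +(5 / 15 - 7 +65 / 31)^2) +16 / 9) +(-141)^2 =19896.07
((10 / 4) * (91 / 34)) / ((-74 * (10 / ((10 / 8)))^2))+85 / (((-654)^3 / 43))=-16056566945 / 11260660483584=-0.00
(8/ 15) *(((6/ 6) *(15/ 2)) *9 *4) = 144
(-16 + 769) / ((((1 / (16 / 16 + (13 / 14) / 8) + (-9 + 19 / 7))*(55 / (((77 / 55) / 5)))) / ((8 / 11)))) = -24598 / 47553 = -0.52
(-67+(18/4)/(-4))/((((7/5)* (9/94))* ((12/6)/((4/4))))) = -254.12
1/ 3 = 0.33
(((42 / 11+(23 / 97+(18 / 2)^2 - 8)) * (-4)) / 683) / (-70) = 164436 / 25506635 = 0.01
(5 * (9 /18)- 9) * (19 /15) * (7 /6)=-1729 /180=-9.61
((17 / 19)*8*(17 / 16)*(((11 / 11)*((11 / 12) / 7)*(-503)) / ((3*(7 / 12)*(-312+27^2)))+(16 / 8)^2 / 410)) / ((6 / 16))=-1169487052 / 716278815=-1.63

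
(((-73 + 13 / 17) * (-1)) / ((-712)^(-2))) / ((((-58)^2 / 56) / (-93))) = -810530456064 / 14297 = -56692344.97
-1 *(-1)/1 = 1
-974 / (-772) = 487 / 386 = 1.26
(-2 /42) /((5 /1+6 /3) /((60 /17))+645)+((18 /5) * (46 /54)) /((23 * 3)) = 0.04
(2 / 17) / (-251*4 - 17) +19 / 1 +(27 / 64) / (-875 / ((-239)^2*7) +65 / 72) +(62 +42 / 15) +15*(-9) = -50.73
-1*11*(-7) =77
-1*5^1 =-5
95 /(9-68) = -1.61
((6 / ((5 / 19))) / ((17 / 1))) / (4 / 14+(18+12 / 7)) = 57 / 850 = 0.07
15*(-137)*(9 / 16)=-18495 / 16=-1155.94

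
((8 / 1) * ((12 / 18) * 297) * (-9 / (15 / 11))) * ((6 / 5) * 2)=-627264 / 25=-25090.56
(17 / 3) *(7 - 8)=-17 / 3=-5.67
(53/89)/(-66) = -53/5874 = -0.01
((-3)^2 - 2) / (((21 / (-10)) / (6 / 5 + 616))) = -6172 / 3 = -2057.33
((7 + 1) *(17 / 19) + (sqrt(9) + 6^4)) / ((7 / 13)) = 322621 / 133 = 2425.72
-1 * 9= -9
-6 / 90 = -1 / 15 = -0.07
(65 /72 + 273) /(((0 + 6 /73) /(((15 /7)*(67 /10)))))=96455411 /2016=47844.95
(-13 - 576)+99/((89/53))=-47174/89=-530.04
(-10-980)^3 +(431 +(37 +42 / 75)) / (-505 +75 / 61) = -372716103732277 / 384125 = -970299000.93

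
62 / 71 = 0.87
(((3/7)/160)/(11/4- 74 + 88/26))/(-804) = 13/264816160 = 0.00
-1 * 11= -11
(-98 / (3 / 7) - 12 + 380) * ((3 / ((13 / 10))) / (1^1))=4180 / 13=321.54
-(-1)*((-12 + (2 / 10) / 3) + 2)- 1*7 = -254 / 15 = -16.93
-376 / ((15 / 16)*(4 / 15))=-1504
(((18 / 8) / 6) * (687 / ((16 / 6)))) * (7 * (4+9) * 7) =3938571 / 64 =61540.17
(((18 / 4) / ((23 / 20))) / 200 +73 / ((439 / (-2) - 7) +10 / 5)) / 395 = -63119 / 81583300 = -0.00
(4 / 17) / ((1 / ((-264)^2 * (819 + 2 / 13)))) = 2968770816 / 221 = 13433352.11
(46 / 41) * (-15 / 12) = -115 / 82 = -1.40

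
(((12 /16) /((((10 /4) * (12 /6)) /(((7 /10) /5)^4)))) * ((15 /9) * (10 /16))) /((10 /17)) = 40817 /400000000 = 0.00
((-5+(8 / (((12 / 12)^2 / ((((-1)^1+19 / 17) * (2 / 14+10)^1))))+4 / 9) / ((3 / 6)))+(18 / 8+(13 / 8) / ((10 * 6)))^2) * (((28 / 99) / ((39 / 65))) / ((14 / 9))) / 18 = 16755007 / 49351680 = 0.34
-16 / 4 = -4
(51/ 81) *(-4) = -68/ 27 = -2.52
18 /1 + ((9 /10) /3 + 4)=223 /10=22.30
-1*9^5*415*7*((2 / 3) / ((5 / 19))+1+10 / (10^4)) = -606270156.34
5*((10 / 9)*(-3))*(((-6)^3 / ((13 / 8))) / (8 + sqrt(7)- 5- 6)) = -43200 / 13- 14400*sqrt(7) / 13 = -6253.76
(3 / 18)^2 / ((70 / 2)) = 1 / 1260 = 0.00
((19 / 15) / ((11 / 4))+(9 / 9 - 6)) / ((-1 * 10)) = 749 / 1650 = 0.45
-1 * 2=-2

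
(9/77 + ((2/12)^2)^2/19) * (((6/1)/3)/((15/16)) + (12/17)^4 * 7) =67200025546/148462335945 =0.45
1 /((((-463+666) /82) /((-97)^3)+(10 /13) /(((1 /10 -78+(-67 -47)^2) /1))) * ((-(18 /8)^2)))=-2010902584426528 /578583805221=-3475.56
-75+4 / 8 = -149 / 2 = -74.50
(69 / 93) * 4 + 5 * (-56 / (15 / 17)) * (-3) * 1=29604 / 31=954.97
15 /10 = 3 /2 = 1.50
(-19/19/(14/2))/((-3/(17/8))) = 17/168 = 0.10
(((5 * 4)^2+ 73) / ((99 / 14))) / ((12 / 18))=301 / 3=100.33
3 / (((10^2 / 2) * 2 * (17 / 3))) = 9 / 1700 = 0.01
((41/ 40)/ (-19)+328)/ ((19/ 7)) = 1744673/ 14440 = 120.82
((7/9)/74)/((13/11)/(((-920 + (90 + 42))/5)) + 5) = 0.00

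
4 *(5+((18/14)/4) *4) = 176/7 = 25.14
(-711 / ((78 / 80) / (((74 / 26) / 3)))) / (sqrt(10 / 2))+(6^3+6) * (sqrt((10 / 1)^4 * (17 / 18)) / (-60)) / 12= -23384 * sqrt(5) / 169 - 185 * sqrt(34) / 36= -339.36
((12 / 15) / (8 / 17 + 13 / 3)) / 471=68 / 192325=0.00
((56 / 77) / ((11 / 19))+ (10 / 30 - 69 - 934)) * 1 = -363512 / 363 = -1001.41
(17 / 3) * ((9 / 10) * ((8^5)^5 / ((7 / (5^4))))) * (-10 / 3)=-401401151043919843164160000 / 7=-57343021577702834737737140.00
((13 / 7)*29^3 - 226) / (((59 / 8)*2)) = 1261900 / 413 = 3055.45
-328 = -328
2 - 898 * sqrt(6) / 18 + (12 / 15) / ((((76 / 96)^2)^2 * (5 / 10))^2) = 1931040657226 / 84917815205 - 449 * sqrt(6) / 9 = -99.46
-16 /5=-3.20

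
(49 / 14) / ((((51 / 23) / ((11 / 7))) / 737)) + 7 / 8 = 746201 / 408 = 1828.92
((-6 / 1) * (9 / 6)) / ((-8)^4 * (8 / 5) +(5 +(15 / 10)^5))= -0.00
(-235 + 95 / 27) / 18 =-3125 / 243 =-12.86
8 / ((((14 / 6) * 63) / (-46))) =-2.50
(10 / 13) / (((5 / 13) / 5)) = 10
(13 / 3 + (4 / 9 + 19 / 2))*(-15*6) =-1285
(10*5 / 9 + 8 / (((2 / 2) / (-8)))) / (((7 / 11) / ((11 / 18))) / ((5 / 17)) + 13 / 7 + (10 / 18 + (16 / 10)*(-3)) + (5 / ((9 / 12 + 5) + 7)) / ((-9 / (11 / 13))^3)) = -10108679215635 / 199402642589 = -50.69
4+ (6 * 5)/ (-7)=-2/ 7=-0.29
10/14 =5/7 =0.71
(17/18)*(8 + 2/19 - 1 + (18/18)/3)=3604/513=7.03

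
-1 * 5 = -5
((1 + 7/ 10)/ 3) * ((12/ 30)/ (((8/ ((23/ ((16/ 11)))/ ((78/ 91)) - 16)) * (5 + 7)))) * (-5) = -0.03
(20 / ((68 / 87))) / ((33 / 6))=870 / 187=4.65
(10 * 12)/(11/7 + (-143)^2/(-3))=-252/14311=-0.02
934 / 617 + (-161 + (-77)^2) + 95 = 3618405 / 617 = 5864.51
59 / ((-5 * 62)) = -59 / 310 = -0.19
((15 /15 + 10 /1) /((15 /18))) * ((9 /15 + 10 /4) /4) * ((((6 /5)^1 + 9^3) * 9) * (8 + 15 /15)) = 302532813 /500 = 605065.63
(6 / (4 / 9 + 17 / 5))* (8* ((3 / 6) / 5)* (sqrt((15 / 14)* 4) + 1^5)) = 216 / 173 + 216* sqrt(210) / 1211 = 3.83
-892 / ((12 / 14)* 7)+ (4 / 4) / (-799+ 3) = -355019 / 2388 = -148.67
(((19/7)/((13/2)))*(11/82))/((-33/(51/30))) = -323/111930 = -0.00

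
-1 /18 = -0.06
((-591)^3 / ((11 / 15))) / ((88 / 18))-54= -27867410721 / 484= -57577294.88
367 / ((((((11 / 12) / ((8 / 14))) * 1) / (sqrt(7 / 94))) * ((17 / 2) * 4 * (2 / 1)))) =2202 * sqrt(658) / 61523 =0.92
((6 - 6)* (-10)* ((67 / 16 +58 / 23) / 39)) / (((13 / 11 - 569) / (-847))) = 0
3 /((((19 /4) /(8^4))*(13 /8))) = 1591.97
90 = 90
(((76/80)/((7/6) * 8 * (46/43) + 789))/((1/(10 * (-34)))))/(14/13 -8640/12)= 541671/963282874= 0.00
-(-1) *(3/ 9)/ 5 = 1/ 15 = 0.07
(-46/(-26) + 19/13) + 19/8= 5.61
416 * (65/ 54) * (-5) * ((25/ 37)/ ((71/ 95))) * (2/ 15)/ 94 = -32110000/ 10000989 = -3.21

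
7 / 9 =0.78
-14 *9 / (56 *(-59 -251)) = 9 / 1240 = 0.01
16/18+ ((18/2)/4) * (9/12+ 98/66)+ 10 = 25213/1584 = 15.92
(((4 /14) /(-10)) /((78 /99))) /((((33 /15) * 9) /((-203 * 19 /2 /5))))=551 /780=0.71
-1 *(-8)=8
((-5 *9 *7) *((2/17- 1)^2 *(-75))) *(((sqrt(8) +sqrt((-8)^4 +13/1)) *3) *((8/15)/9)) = 1890000 *sqrt(2)/289 +945000 *sqrt(4109)/289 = 218853.86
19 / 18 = 1.06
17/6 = 2.83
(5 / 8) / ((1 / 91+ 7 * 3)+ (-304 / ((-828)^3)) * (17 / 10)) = 20178665325 / 678357974033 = 0.03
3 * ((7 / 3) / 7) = 1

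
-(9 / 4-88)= 343 / 4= 85.75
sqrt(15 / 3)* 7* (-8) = -56* sqrt(5) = -125.22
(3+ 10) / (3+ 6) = 13 / 9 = 1.44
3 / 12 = 1 / 4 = 0.25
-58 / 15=-3.87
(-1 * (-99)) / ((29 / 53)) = 5247 / 29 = 180.93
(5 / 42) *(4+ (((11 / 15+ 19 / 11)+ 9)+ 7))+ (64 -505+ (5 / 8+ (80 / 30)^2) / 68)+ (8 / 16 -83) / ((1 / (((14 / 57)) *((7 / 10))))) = -360049757 / 795872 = -452.40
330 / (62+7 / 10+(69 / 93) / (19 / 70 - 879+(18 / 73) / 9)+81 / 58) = 3330241643025 / 646830890366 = 5.15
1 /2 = 0.50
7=7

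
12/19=0.63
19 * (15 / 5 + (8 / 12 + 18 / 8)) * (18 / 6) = 1349 / 4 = 337.25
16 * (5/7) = 80/7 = 11.43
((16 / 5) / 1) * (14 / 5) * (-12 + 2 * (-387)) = -176064 / 25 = -7042.56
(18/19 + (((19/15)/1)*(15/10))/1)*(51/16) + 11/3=116213/9120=12.74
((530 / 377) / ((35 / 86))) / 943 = 9116 / 2488577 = 0.00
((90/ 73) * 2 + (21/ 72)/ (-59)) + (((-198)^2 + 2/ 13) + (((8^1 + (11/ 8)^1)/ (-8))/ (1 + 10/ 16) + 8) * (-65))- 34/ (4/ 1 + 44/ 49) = 86733525939/ 2239640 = 38726.55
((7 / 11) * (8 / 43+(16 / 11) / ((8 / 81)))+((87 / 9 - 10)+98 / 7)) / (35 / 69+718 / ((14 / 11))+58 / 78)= 0.04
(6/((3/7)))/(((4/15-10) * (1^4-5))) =105/292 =0.36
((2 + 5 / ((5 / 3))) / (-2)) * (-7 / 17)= 35 / 34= 1.03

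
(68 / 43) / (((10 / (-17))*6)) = -289 / 645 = -0.45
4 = 4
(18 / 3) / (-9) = -0.67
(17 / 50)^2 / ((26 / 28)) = 2023 / 16250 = 0.12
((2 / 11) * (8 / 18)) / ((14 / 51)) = 68 / 231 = 0.29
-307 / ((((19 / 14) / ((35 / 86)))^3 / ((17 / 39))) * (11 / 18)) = -460507598250 / 77983407359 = -5.91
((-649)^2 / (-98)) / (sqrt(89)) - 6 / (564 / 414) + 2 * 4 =169 / 47 - 421201 * sqrt(89) / 8722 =-451.99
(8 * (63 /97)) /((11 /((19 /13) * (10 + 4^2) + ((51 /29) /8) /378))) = 17.95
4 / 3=1.33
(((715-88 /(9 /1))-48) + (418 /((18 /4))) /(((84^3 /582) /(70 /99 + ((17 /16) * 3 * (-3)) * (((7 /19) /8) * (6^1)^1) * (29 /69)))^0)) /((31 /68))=459068 /279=1645.41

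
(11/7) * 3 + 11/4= 7.46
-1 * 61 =-61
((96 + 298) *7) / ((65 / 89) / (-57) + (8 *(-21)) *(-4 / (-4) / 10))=-69956670 / 426457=-164.04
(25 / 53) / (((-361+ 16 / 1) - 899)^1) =-25 / 65932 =-0.00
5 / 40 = 1 / 8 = 0.12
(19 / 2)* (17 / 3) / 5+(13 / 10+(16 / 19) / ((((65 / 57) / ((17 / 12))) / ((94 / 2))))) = 11941 / 195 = 61.24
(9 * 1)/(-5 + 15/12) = -12/5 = -2.40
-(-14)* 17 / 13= 238 / 13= 18.31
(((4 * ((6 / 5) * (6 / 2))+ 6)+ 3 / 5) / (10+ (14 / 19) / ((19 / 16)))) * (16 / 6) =10108 / 1917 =5.27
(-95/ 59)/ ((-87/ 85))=8075/ 5133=1.57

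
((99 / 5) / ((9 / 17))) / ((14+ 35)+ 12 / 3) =187 / 265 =0.71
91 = 91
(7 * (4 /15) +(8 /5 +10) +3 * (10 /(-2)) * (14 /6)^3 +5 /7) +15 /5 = -54613 /315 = -173.37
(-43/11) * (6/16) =-129/88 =-1.47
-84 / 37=-2.27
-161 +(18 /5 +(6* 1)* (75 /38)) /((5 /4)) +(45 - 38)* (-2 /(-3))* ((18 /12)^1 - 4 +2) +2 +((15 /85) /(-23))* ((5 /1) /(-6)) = -148.97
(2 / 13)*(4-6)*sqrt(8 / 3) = -8*sqrt(6) / 39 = -0.50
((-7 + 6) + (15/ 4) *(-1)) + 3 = -7/ 4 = -1.75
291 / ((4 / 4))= 291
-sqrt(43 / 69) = -sqrt(2967) / 69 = -0.79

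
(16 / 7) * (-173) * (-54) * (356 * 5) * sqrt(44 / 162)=29562240 * sqrt(22) / 7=19808456.63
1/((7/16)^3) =4096/343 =11.94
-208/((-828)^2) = -13/42849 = -0.00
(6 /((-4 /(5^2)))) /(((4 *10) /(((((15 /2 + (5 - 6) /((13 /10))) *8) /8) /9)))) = -875 /1248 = -0.70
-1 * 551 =-551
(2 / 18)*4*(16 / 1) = 64 / 9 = 7.11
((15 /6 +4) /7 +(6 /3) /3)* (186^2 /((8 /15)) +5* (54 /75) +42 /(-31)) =64159267 /620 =103482.69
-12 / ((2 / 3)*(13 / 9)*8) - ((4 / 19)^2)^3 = -3810929353 / 2446385812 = -1.56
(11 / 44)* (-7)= -7 / 4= -1.75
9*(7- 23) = -144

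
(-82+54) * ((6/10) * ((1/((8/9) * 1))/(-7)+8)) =-1317/10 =-131.70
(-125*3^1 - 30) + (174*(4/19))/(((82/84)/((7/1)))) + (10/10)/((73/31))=-8069434/56867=-141.90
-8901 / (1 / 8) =-71208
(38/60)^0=1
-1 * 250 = -250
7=7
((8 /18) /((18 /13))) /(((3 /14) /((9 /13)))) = 28 /27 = 1.04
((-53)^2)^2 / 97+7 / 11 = 86795970 / 1067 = 81345.80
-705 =-705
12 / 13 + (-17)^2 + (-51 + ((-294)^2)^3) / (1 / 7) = 58765897704136024 / 13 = 4520453669548924.92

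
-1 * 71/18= -71/18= -3.94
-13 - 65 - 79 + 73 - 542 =-626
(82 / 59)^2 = 6724 / 3481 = 1.93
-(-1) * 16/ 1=16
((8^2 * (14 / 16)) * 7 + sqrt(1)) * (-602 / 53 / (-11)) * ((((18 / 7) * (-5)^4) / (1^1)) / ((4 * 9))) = 10561875 / 583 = 18116.42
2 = 2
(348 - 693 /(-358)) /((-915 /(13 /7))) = -542867 /764330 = -0.71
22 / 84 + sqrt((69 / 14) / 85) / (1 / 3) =11 / 42 + 3*sqrt(82110) / 1190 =0.98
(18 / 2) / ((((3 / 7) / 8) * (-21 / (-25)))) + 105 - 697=-392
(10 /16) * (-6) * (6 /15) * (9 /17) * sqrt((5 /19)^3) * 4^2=-1080 * sqrt(95) /6137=-1.72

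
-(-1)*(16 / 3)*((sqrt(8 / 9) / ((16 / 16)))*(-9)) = -32*sqrt(2) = -45.25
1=1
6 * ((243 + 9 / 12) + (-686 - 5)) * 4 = -10734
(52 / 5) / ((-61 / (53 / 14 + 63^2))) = -1446094 / 2135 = -677.33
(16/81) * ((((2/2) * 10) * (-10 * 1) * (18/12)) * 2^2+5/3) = -28720/243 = -118.19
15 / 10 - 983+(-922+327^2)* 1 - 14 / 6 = 630139 / 6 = 105023.17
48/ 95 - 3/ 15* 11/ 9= 223/ 855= 0.26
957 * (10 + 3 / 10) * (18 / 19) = 887139 / 95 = 9338.31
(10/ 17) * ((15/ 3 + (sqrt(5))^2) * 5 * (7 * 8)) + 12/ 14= 1647.92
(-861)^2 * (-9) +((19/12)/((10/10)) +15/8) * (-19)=-160126913/24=-6671954.71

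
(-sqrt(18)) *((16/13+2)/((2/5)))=-315 *sqrt(2)/13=-34.27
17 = 17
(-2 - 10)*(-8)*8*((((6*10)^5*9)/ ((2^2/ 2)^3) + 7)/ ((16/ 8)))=335923202688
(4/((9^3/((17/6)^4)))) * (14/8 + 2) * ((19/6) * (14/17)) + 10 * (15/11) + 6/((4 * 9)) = 179388299/10392624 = 17.26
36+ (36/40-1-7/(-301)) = 15447/430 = 35.92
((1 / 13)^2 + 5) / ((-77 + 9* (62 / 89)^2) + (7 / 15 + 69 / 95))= -381966462 / 5451039061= -0.07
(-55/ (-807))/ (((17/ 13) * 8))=715/ 109752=0.01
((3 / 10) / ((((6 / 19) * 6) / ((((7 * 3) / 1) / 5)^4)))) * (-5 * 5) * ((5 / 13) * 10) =-1231713 / 260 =-4737.36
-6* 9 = -54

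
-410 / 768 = -205 / 384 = -0.53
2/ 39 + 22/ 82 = 511/ 1599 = 0.32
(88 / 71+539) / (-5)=-108.05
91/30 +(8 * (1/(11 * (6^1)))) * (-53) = -373/110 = -3.39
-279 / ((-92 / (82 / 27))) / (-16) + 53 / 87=2149 / 64032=0.03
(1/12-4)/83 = -47/996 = -0.05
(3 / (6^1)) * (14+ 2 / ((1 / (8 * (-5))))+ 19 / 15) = -971 / 30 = -32.37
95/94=1.01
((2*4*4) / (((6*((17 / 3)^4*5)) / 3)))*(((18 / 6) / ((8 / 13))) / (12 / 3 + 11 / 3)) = 18954 / 9604915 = 0.00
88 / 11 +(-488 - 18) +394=-104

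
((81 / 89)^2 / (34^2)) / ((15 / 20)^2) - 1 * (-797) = 797.00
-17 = -17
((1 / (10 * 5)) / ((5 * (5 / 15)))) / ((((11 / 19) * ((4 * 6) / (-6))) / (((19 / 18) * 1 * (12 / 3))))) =-0.02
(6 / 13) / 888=1 / 1924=0.00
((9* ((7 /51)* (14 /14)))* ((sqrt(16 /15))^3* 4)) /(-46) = -0.12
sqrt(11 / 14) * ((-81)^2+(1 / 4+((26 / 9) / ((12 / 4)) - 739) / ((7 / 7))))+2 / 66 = 1 / 33+628907 * sqrt(154) / 1512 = 5161.76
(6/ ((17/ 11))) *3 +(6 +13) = 521/ 17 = 30.65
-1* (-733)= 733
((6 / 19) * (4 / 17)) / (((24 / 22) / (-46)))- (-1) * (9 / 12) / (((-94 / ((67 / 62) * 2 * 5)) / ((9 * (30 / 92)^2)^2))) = -54146622246007 / 16857120364928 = -3.21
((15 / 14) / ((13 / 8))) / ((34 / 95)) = 2850 / 1547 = 1.84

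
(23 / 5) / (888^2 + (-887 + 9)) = 23 / 3938330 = 0.00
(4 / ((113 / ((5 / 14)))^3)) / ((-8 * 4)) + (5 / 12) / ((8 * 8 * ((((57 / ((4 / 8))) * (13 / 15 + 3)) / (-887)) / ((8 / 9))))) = -10974714373675 / 942442327483776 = -0.01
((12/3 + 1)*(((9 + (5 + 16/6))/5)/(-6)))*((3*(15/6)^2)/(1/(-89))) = 55625/12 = 4635.42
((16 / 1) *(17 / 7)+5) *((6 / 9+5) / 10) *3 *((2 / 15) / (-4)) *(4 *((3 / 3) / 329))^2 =-0.00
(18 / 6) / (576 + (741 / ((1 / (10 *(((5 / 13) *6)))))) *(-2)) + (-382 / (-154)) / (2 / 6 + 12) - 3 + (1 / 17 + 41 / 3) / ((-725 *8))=-14699781979 / 5247424952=-2.80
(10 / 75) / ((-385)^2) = 2 / 2223375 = 0.00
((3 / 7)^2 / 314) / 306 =0.00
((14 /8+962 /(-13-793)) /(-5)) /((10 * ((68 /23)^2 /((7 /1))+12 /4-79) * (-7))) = -12167 /572061600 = -0.00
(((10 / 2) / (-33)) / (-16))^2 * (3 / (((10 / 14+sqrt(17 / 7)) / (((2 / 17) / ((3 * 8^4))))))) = -875 / 912377511936+175 * sqrt(119) / 912377511936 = 0.00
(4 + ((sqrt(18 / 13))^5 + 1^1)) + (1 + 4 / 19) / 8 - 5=23 / 152 + 972 * sqrt(26) / 2197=2.41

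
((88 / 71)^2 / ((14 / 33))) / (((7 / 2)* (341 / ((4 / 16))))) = 5808 / 7657279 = 0.00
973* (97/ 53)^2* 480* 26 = 114253863360/ 2809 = 40674212.66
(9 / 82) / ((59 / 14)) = 63 / 2419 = 0.03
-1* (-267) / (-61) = -267 / 61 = -4.38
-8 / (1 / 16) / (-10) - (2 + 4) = 6.80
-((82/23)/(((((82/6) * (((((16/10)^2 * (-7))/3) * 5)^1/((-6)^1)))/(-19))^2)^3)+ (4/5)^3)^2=-116798219187249382673203325013144106990192325378521/442619449738747047809753151434169616678518784000000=-0.26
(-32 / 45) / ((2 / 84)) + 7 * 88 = 8792 / 15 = 586.13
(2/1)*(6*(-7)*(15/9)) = -140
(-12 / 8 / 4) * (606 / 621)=-101 / 276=-0.37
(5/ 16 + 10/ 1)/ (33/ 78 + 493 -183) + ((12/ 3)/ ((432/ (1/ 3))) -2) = -10270129/ 5230008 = -1.96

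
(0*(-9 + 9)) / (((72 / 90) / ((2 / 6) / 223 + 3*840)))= 0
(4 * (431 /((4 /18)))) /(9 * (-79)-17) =-3879 /364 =-10.66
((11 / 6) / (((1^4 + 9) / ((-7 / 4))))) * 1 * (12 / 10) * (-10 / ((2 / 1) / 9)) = 693 / 40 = 17.32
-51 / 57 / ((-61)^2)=-17 / 70699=-0.00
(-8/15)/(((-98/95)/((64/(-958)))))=-2432/70413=-0.03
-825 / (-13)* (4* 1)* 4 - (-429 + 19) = 1425.38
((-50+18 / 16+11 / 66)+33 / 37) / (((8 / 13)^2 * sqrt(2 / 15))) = -345.79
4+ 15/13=67/13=5.15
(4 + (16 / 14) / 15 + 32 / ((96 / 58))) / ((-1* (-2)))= 1229 / 105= 11.70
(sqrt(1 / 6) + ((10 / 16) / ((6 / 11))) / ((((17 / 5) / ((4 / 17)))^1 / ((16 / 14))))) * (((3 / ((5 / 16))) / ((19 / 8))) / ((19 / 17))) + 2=1088 * sqrt(6) / 1805 + 99998 / 42959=3.80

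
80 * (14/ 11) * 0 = 0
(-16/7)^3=-4096/343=-11.94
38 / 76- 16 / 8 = -3 / 2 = -1.50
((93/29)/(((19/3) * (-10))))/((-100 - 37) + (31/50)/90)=125550/339674419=0.00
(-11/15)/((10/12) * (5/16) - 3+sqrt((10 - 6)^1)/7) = 2464/8245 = 0.30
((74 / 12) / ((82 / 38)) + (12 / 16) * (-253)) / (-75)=2.49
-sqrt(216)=-6*sqrt(6)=-14.70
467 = 467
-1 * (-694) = 694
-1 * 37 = -37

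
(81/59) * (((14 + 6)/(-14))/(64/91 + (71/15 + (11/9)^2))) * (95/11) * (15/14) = -3038563125/1160382146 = -2.62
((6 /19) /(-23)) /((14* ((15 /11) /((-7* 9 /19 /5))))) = 99 /207575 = 0.00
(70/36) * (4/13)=70/117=0.60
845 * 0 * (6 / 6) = 0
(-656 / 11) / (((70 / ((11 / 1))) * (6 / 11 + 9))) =-3608 / 3675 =-0.98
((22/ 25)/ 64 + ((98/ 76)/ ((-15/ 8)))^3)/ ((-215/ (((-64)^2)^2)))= 120984456134656/ 4977061875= 24308.41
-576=-576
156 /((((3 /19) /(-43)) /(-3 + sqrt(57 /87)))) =127452-42484 * sqrt(551) /29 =93064.29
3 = 3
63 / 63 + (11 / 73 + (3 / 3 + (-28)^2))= 786.15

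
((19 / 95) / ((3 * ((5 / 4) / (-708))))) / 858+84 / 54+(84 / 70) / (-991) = 48157684 / 31885425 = 1.51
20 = 20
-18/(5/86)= -1548/5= -309.60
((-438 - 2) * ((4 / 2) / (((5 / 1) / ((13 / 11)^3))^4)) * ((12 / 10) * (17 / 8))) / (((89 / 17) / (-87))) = 7029405050814477396 / 15870461677736875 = 442.92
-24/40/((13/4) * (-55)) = 12/3575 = 0.00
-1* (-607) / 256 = 607 / 256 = 2.37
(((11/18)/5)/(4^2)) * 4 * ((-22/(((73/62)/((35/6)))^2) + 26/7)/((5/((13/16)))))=-804579061/302154300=-2.66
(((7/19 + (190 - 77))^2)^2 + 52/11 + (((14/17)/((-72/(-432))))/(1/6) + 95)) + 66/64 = 128817457626566891/779840864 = 165184287.68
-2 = -2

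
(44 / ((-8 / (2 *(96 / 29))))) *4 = -4224 / 29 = -145.66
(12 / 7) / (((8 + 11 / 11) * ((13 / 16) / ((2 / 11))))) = 128 / 3003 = 0.04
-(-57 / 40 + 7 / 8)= 11 / 20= 0.55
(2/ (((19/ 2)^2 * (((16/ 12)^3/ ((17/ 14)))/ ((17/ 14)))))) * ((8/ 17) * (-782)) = -179469/ 35378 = -5.07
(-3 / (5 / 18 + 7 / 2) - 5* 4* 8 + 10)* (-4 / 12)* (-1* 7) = -11963 / 34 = -351.85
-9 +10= 1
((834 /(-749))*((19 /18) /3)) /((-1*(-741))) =-139 /262899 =-0.00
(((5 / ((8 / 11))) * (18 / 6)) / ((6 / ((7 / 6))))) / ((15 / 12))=77 / 24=3.21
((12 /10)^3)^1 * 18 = 31.10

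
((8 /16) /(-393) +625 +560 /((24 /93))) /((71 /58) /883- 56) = -56255224483 /1127089809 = -49.91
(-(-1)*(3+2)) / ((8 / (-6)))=-3.75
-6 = -6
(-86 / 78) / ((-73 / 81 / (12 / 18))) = 774 / 949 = 0.82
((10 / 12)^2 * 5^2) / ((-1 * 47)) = -625 / 1692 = -0.37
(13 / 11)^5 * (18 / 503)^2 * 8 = 962391456 / 40747352459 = 0.02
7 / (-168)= -1 / 24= -0.04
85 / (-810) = -17 / 162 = -0.10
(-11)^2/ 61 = 121/ 61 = 1.98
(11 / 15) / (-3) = -11 / 45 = -0.24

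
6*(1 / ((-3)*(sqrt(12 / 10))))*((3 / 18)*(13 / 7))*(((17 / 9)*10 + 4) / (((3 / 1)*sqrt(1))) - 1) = -2327*sqrt(30) / 3402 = -3.75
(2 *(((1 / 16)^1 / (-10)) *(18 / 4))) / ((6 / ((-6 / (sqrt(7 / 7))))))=9 / 160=0.06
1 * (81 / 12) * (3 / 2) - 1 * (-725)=5881 / 8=735.12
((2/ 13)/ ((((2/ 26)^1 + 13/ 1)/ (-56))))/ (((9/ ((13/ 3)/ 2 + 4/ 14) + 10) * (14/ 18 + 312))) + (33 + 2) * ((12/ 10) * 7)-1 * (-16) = 13054837511/ 42112400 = 310.00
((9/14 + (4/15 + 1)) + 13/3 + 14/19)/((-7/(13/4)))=-120679/37240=-3.24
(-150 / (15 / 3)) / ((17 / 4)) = -120 / 17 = -7.06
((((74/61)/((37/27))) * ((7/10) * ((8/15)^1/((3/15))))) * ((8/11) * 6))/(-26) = -12096/43615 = -0.28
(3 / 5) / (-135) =-1 / 225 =-0.00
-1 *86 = -86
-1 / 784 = -0.00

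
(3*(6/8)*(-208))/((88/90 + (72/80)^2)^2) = -379080000/2588881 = -146.43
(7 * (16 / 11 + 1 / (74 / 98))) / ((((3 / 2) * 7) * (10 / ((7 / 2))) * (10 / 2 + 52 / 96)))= 4524 / 38665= 0.12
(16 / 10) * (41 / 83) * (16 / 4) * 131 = 171872 / 415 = 414.15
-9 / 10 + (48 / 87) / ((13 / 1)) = -3233 / 3770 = -0.86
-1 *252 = -252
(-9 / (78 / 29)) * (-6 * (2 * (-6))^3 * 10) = -4510080 / 13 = -346929.23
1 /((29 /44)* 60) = 11 /435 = 0.03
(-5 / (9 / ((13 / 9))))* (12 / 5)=-52 / 27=-1.93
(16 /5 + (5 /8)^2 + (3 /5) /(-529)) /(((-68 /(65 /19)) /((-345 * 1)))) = 118487655 /1901824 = 62.30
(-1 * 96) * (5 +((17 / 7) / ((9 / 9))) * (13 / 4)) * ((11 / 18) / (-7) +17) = -3077164 / 147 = -20933.09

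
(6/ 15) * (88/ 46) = 88/ 115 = 0.77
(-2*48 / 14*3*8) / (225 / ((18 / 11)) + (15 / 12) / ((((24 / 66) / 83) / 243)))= -18432 / 7780465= -0.00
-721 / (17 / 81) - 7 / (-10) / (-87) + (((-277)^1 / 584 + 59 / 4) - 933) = -18803901113 / 4318680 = -4354.09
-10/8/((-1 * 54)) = 0.02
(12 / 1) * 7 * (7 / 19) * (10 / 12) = 25.79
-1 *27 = -27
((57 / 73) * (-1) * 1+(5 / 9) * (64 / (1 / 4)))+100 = 158627 / 657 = 241.44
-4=-4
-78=-78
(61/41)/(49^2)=61/98441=0.00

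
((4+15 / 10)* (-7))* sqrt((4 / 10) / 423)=-77* sqrt(470) / 1410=-1.18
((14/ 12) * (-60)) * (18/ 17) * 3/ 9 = -420/ 17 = -24.71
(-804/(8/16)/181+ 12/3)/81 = -884/14661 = -0.06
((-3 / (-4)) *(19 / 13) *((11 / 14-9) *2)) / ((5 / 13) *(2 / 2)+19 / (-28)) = 6555 / 107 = 61.26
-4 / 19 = -0.21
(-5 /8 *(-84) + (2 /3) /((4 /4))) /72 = 0.74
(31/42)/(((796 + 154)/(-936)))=-2418/3325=-0.73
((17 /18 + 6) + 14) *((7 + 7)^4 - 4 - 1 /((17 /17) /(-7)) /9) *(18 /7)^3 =4692043980 /343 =13679428.51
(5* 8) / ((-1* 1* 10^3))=-1 / 25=-0.04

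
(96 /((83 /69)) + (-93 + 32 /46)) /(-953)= 0.01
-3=-3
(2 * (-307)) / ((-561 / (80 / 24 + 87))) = 166394 / 1683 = 98.87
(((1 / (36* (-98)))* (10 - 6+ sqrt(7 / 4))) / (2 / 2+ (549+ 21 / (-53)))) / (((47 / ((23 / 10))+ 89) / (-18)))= 1219* sqrt(7) / 28740535656+ 1219 / 3592566957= 0.00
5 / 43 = 0.12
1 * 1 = 1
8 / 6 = 4 / 3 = 1.33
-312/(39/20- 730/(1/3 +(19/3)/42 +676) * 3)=177292960/731519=242.36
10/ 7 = 1.43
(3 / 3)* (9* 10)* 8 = 720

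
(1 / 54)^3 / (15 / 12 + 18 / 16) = 1 / 373977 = 0.00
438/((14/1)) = 219/7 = 31.29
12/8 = 3/2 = 1.50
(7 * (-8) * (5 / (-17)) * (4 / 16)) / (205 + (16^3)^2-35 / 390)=0.00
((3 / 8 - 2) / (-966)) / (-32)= -13 / 247296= -0.00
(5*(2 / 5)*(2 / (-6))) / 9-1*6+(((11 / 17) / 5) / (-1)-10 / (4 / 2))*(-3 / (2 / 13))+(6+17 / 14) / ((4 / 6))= 6732577 / 64260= 104.77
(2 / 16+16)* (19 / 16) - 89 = -8941 / 128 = -69.85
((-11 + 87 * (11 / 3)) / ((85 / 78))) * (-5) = -24024 / 17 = -1413.18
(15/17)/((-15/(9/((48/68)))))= -3/4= -0.75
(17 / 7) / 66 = 17 / 462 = 0.04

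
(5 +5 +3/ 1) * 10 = 130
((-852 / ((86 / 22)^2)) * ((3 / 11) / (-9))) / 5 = 3124 / 9245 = 0.34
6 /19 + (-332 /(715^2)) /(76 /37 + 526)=29964825452 /94888983475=0.32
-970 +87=-883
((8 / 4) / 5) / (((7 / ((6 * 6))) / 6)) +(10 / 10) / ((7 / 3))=447 / 35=12.77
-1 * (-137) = 137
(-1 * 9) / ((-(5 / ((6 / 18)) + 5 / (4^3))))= 576 / 965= 0.60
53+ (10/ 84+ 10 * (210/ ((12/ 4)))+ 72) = 34655/ 42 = 825.12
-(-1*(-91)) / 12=-7.58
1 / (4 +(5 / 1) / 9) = 9 / 41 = 0.22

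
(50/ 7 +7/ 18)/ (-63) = -949/ 7938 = -0.12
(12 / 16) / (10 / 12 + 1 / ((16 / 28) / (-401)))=-9 / 8411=-0.00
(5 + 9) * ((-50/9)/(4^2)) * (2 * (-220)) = 19250/9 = 2138.89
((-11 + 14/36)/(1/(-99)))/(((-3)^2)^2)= 2101/162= 12.97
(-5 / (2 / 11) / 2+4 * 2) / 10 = -23 / 40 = -0.58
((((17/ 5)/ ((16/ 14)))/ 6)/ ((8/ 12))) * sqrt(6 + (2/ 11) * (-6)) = 357 * sqrt(66)/ 1760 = 1.65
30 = 30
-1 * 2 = -2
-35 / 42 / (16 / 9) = -15 / 32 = -0.47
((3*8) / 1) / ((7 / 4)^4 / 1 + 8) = 2048 / 1483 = 1.38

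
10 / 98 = 5 / 49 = 0.10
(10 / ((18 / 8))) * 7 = 280 / 9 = 31.11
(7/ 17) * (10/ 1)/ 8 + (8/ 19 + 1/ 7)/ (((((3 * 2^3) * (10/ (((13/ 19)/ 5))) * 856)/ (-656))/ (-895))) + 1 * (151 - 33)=4366239497/ 36772904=118.74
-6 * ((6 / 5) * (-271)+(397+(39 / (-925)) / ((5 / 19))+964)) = -28739004 / 4625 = -6213.84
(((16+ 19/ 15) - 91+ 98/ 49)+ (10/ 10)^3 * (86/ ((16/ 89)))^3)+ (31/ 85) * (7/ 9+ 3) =2522247041743/ 23040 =109472527.85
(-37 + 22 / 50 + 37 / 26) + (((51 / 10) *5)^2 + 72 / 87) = 23220963 / 37700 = 615.94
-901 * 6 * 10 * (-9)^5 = 3192188940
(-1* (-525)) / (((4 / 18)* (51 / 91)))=143325 / 34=4215.44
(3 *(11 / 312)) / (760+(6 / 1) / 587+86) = 6457 / 51647232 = 0.00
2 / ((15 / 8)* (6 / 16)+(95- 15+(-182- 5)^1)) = -0.02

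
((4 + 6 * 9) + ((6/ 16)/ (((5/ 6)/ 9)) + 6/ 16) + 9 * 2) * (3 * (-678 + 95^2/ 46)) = -116247.34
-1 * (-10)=10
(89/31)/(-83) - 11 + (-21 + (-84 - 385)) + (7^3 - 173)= -851752/2573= -331.03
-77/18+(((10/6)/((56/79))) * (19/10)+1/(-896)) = 217/1152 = 0.19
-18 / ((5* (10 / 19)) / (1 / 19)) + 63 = 1566 / 25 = 62.64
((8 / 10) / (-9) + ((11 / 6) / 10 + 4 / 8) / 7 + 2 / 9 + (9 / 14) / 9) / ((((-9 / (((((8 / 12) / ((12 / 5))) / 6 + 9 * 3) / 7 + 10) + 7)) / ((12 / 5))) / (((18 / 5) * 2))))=-12.11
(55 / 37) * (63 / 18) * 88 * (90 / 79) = 1524600 / 2923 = 521.59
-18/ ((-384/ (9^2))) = 243/ 64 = 3.80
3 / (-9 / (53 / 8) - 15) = -53 / 289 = -0.18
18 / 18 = 1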